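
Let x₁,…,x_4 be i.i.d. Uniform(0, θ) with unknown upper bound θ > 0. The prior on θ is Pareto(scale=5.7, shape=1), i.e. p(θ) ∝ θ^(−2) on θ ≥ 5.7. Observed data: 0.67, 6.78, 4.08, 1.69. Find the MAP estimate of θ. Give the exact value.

θ̂_MAP = 6.78

The Uniform(0, θ) likelihood is θ^(−n) for θ ≥ max(xᵢ), zero otherwise. Here max(xᵢ) = 6.78.
Posterior ∝ θ^(−2) · θ^(−4) = θ^(−6) on θ ≥ max(5.7, 6.78) = 6.78.
This density is strictly decreasing in θ, so the posterior mode lies at the lower boundary of the support.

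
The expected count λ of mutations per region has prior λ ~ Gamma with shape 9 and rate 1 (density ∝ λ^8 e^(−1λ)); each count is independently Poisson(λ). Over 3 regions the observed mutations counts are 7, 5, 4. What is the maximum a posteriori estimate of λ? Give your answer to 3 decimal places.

Σxᵢ = 7+5+4 = 16, with n = 3.
Posterior ∝ λ^8e^(−1λ) · λ^16e^(−3λ) = λ^24e^(−4λ), i.e. Gamma(shape=25, rate=4).
The mode of a Gamma(a, b) with a ≥ 1 (shape–rate) is (a−1)/b = 24/4 ≈ 6.000.

λ̂_MAP = 6.000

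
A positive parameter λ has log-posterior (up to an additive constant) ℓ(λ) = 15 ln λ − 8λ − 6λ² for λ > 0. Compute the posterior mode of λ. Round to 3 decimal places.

ℓ'(λ) = 15/λ − 8 − 12λ. Setting this to zero and multiplying by λ: 12λ² + 8λ − 15 = 0.
λ = (−8 + √(8² + 4·12·15)) / (2·12) = (−8 + √784) / 24 = (−8 + 28)/24 = 5/6.
ℓ''(λ) = −15/λ² − 12 < 0, confirming a maximum.

λ̂_MAP = 0.833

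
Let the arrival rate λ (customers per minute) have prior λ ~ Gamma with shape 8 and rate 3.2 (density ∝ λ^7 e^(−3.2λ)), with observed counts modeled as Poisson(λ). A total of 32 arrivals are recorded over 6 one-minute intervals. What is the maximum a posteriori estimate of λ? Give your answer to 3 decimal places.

Σxᵢ = 32, n = 6.
Posterior ∝ λ^7e^(−3.2λ) · λ^32e^(−6λ) = λ^39e^(−9.2λ), i.e. Gamma(shape=40, rate=9.2).
The mode of a Gamma(a, b) with a ≥ 1 (shape–rate) is (a−1)/b = 39/9.2 ≈ 4.239.

λ̂_MAP = 4.239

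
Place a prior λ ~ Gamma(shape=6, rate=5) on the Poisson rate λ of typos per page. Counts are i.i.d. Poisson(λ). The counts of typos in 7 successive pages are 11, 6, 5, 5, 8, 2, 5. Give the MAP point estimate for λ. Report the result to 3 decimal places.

λ̂_MAP = 3.917

Σxᵢ = 11+6+5+5+8+2+5 = 42, with n = 7.
Posterior ∝ λ^5e^(−5λ) · λ^42e^(−7λ) = λ^47e^(−12λ), i.e. Gamma(shape=48, rate=12).
The mode of a Gamma(a, b) with a ≥ 1 (shape–rate) is (a−1)/b = 47/12 ≈ 3.917.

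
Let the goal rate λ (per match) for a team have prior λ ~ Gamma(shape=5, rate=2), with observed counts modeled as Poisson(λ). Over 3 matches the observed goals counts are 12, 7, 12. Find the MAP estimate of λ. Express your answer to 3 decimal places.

Σxᵢ = 12+7+12 = 31, with n = 3.
Posterior ∝ λ^4e^(−2λ) · λ^31e^(−3λ) = λ^35e^(−5λ), i.e. Gamma(shape=36, rate=5).
The mode of a Gamma(a, b) with a ≥ 1 (shape–rate) is (a−1)/b = 35/5 ≈ 7.000.

λ̂_MAP = 7.000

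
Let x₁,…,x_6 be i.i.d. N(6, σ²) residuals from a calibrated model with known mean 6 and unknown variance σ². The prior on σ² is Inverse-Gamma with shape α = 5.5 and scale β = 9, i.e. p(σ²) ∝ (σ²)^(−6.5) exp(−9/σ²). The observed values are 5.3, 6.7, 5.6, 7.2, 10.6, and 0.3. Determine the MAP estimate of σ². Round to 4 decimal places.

σ̂²_MAP = 3.9068

Sum of squared deviations about the known mean: SS = (5.3−6)² + (6.7−6)² + (5.6−6)² + (7.2−6)² + (10.6−6)² + (0.3−6)² = 56.23.
The Normal likelihood contributes (σ²)^(−n/2) exp(−SS/(2σ²)), so the posterior is Inverse-Gamma(α + n/2, β + SS/2) = Inverse-Gamma(8.5, 37.115).
The mode of Inverse-Gamma(a, b) is b/(a+1) = 37.115/9.5 ≈ 3.9068.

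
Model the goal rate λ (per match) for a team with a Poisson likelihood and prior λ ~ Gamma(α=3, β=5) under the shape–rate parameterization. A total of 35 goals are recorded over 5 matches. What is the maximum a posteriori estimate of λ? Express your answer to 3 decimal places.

Σxᵢ = 35, n = 5.
Posterior ∝ λ^2e^(−5λ) · λ^35e^(−5λ) = λ^37e^(−10λ), i.e. Gamma(shape=38, rate=10).
The mode of a Gamma(a, b) with a ≥ 1 (shape–rate) is (a−1)/b = 37/10 ≈ 3.700.

λ̂_MAP = 3.700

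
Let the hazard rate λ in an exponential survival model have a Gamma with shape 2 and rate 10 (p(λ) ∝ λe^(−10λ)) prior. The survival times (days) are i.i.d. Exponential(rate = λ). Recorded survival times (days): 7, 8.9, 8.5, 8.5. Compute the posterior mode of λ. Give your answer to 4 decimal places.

λ̂_MAP = 0.1166

The Exponential(rate=λ) likelihood is ∝ λ^n e^(−λΣtᵢ). Here n = 4 and Σtᵢ = 7 + 8.9 + 8.5 + 8.5 = 32.9.
Posterior ∝ λe^(−10λ) · λ^4e^(−32.9λ) = λ^5e^(−42.9λ), i.e. Gamma(6, 42.9).
Mode = (a−1)/b = 5/42.9 ≈ 0.1166.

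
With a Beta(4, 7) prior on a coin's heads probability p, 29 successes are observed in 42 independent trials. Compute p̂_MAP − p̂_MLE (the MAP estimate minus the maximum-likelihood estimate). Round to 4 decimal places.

Posterior is Beta(33, 20); MAP = (33−1)/(53−2) = 32/51 ≈ 0.62745.
MLE ignores the prior: p̂_MLE = k/n = 29/42 ≈ 0.69048.
Difference = 32/51 − 29/42 = -15/238 ≈ -0.0630.

MAP − MLE = -0.0630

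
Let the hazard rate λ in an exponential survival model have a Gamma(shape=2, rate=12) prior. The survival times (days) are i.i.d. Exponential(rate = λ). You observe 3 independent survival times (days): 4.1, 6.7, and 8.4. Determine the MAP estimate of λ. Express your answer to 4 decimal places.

λ̂_MAP = 0.1282

The Exponential(rate=λ) likelihood is ∝ λ^n e^(−λΣtᵢ). Here n = 3 and Σtᵢ = 4.1 + 6.7 + 8.4 = 19.2.
Posterior ∝ λe^(−12λ) · λ^3e^(−19.2λ) = λ^4e^(−31.2λ), i.e. Gamma(5, 31.2).
Mode = (a−1)/b = 4/31.2 ≈ 0.1282.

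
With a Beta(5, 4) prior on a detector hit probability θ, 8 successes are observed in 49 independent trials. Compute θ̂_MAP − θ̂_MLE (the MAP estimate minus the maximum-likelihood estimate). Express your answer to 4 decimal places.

MAP − MLE = 0.0510

Posterior is Beta(13, 45); MAP = (13−1)/(58−2) = 12/56 ≈ 0.21429.
MLE ignores the prior: θ̂_MLE = k/n = 8/49 ≈ 0.16327.
Difference = 12/56 − 8/49 = 5/98 ≈ 0.0510.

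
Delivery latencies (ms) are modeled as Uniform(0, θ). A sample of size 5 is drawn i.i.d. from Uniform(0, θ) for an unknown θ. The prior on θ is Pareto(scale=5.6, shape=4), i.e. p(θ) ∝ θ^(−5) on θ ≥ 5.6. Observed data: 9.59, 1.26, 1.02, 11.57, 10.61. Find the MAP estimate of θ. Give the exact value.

The Uniform(0, θ) likelihood is θ^(−n) for θ ≥ max(xᵢ), zero otherwise. Here max(xᵢ) = 11.57.
Posterior ∝ θ^(−5) · θ^(−5) = θ^(−10) on θ ≥ max(5.6, 11.57) = 11.57.
This density is strictly decreasing in θ, so the posterior mode lies at the lower boundary of the support.

θ̂_MAP = 11.57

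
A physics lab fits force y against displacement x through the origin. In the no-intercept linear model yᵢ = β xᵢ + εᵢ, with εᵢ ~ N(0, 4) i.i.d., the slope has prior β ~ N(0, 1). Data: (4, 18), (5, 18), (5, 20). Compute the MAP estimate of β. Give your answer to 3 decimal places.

log p(β | y) = −Σ(yᵢ − βxᵢ)²/(2·4) − β²/(2·1) + const.
Setting the derivative to zero: Σxᵢ(yᵢ − βxᵢ)/4 − β/1 = 0, so β = Σxᵢyᵢ / (Σxᵢ² + σ²/τ²).
Σxᵢyᵢ = 4·18 + 5·18 + 5·20 = 262; Σxᵢ² = 66; σ²/τ² = 4.
β̂_MAP = 262 / (66 + 4) = 262/70 ≈ 3.743.

β̂_MAP = 3.743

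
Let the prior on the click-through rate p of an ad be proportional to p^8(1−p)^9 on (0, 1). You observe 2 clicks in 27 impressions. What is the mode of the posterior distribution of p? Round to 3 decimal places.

The prior density ∝ p^8(1−p)^9 is the kernel of Beta(9, 10).
Data: 2 successes in 27 trials. The binomial likelihood contributes p^2(1−p)^25, so the posterior is Beta(9+2, 10+25) = Beta(11, 35).
For Beta(a, b) with a, b > 1 the mode is (a−1)/(a+b−2) = 10/44 ≈ 0.227.

p̂_MAP = 0.227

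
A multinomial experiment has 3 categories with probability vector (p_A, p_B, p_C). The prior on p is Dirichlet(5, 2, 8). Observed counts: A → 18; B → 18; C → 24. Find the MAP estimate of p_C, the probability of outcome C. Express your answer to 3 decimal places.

MAP estimate of p_C = 0.431

The posterior is Dirichlet(αᵢ + nᵢ) = Dirichlet(23, 20, 32).
For a Dirichlet(a₁,…,a_K) with all aᵢ > 1, the mode has j-th component (aⱼ − 1)/(Σaᵢ − K).
Here Σaᵢ = 75 and K = 3, so p_C = (32 − 1)/(75 − 3) = 31/72 ≈ 0.431.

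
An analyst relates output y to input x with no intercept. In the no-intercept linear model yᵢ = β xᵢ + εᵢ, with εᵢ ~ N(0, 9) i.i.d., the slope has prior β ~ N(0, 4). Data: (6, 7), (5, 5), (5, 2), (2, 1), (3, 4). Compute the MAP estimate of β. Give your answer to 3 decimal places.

β̂_MAP = 0.899

log p(β | y) = −Σ(yᵢ − βxᵢ)²/(2·9) − β²/(2·4) + const.
Setting the derivative to zero: Σxᵢ(yᵢ − βxᵢ)/9 − β/4 = 0, so β = Σxᵢyᵢ / (Σxᵢ² + σ²/τ²).
Σxᵢyᵢ = 6·7 + 5·5 + 5·2 + 2·1 + 3·4 = 91; Σxᵢ² = 99; σ²/τ² = 2.25.
β̂_MAP = 91 / (99 + 2.25) = 91/101.25 ≈ 0.899.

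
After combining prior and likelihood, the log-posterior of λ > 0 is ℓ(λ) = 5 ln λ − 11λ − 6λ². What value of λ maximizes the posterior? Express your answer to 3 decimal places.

λ̂_MAP = 0.333

ℓ'(λ) = 5/λ − 11 − 12λ. Setting this to zero and multiplying by λ: 12λ² + 11λ − 5 = 0.
λ = (−11 + √(11² + 4·12·5)) / (2·12) = (−11 + √361) / 24 = (−11 + 19)/24 = 1/3.
ℓ''(λ) = −5/λ² − 12 < 0, confirming a maximum.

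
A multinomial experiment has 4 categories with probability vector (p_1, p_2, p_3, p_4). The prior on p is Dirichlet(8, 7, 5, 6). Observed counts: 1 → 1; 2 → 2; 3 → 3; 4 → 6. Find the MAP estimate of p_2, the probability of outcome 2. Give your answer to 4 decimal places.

MAP estimate: 0.2353

The posterior is Dirichlet(αᵢ + nᵢ) = Dirichlet(9, 9, 8, 12).
For a Dirichlet(a₁,…,a_K) with all aᵢ > 1, the mode has j-th component (aⱼ − 1)/(Σaᵢ − K).
Here Σaᵢ = 38 and K = 4, so p_2 = (9 − 1)/(38 − 4) = 8/34 ≈ 0.2353.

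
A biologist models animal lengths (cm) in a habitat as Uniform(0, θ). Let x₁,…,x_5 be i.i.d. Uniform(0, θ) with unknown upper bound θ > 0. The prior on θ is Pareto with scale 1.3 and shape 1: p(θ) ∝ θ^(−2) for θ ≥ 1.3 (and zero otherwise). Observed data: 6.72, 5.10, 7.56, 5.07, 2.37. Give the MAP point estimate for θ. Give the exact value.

θ̂_MAP = 7.56

The Uniform(0, θ) likelihood is θ^(−n) for θ ≥ max(xᵢ), zero otherwise. Here max(xᵢ) = 7.56.
Posterior ∝ θ^(−2) · θ^(−5) = θ^(−7) on θ ≥ max(1.3, 7.56) = 7.56.
This density is strictly decreasing in θ, so the posterior mode lies at the lower boundary of the support.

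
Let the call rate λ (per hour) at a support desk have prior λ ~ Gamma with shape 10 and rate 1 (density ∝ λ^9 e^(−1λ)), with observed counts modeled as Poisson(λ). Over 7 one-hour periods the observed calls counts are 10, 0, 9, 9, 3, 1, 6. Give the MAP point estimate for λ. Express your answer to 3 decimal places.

λ̂_MAP = 5.875

Σxᵢ = 10+0+9+9+3+1+6 = 38, with n = 7.
Posterior ∝ λ^9e^(−1λ) · λ^38e^(−7λ) = λ^47e^(−8λ), i.e. Gamma(shape=48, rate=8).
The mode of a Gamma(a, b) with a ≥ 1 (shape–rate) is (a−1)/b = 47/8 ≈ 5.875.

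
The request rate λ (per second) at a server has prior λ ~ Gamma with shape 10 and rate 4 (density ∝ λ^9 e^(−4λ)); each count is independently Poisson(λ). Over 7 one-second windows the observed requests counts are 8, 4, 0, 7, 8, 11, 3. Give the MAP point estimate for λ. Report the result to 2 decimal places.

λ̂_MAP = 4.55

Σxᵢ = 8+4+0+7+8+11+3 = 41, with n = 7.
Posterior ∝ λ^9e^(−4λ) · λ^41e^(−7λ) = λ^50e^(−11λ), i.e. Gamma(shape=51, rate=11).
The mode of a Gamma(a, b) with a ≥ 1 (shape–rate) is (a−1)/b = 50/11 ≈ 4.55.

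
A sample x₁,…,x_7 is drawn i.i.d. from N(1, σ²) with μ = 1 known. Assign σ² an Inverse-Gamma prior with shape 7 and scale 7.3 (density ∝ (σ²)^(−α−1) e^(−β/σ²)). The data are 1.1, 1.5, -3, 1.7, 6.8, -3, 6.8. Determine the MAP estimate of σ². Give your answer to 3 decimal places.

σ̂²_MAP = 4.984

Sum of squared deviations about the known mean: SS = (1.1−1)² + (1.5−1)² + (-3−1)² + (1.7−1)² + (6.8−1)² + (-3−1)² + (6.8−1)² = 100.03.
The Normal likelihood contributes (σ²)^(−n/2) exp(−SS/(2σ²)), so the posterior is Inverse-Gamma(α + n/2, β + SS/2) = Inverse-Gamma(10.5, 57.315).
The mode of Inverse-Gamma(a, b) is b/(a+1) = 57.315/11.5 ≈ 4.984.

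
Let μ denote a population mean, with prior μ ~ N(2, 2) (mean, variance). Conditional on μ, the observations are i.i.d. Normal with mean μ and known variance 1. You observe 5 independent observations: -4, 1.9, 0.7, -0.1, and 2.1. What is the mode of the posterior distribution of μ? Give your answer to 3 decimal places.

n = 5; x̄ = ((-4) + 1.9 + 0.7 + (-0.1) + 2.1)/5 = 0.6/5 = 0.12.
For a Normal prior and Normal likelihood with known variance, the posterior is Normal; its mode equals its mean, the precision-weighted average.
Prior precision 1/σ₀² = 1/2 = 0.5; data precision n/σ² = 5/1 = 5.
μ̂ = (0.5·2 + 5·0.12) / (0.5 + 5) = 1.6/5.5 = 16/55 ≈ 0.291.

μ̂_MAP = 0.291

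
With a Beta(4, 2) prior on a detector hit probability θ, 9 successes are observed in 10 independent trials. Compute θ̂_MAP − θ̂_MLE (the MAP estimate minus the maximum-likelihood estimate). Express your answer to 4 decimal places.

MAP − MLE = -0.0429

Posterior is Beta(13, 3); MAP = (13−1)/(16−2) = 12/14 ≈ 0.85714.
MLE ignores the prior: θ̂_MLE = k/n = 9/10 ≈ 0.90000.
Difference = 12/14 − 9/10 = -3/70 ≈ -0.0429.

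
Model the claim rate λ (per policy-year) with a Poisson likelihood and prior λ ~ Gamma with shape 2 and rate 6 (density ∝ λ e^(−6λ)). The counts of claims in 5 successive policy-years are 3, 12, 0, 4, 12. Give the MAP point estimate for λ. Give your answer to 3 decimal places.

λ̂_MAP = 2.909

Σxᵢ = 3+12+0+4+12 = 31, with n = 5.
Posterior ∝ λe^(−6λ) · λ^31e^(−5λ) = λ^32e^(−11λ), i.e. Gamma(shape=33, rate=11).
The mode of a Gamma(a, b) with a ≥ 1 (shape–rate) is (a−1)/b = 32/11 ≈ 2.909.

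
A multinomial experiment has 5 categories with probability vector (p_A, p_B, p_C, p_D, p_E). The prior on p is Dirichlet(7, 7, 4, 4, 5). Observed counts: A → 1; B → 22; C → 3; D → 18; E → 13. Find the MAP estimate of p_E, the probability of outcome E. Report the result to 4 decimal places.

The posterior is Dirichlet(αᵢ + nᵢ) = Dirichlet(8, 29, 7, 22, 18).
For a Dirichlet(a₁,…,a_K) with all aᵢ > 1, the mode has j-th component (aⱼ − 1)/(Σaᵢ − K).
Here Σaᵢ = 84 and K = 5, so p_E = (18 − 1)/(84 − 5) = 17/79 ≈ 0.2152.

MAP estimate of p_E = 0.2152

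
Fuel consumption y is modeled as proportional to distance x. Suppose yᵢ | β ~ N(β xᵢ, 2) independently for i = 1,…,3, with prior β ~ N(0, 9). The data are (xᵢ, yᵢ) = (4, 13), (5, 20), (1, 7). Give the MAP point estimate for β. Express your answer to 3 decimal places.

log p(β | y) = −Σ(yᵢ − βxᵢ)²/(2·2) − β²/(2·9) + const.
Setting the derivative to zero: Σxᵢ(yᵢ − βxᵢ)/2 − β/9 = 0, so β = Σxᵢyᵢ / (Σxᵢ² + σ²/τ²).
Σxᵢyᵢ = 4·13 + 5·20 + 1·7 = 159; Σxᵢ² = 42; σ²/τ² = 2/9.
β̂_MAP = 159 / (42 + 2/9) = 159/(380/9) = 1431/380 ≈ 3.766.

β̂_MAP = 3.766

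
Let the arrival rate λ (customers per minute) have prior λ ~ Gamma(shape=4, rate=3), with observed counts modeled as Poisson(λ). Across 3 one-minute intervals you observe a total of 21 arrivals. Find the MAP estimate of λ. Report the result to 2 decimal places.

λ̂_MAP = 4.00

Σxᵢ = 21, n = 3.
Posterior ∝ λ^3e^(−3λ) · λ^21e^(−3λ) = λ^24e^(−6λ), i.e. Gamma(shape=25, rate=6).
The mode of a Gamma(a, b) with a ≥ 1 (shape–rate) is (a−1)/b = 24/6 ≈ 4.00.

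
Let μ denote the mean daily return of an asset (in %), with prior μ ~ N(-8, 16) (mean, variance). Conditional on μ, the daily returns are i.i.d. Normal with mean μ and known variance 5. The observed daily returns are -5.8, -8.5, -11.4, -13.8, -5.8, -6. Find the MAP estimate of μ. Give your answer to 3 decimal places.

n = 6; x̄ = ((-5.8) + (-8.5) + (-11.4) + (-13.8) + (-5.8) + (-6))/6 = -51.3/6 = -8.55.
For a Normal prior and Normal likelihood with known variance, the posterior is Normal; its mode equals its mean, the precision-weighted average.
Prior precision 1/σ₀² = 1/16 = 0.0625; data precision n/σ² = 6/5 = 1.2.
μ̂ = (0.0625·(-8) + 1.2·(-8.55)) / (0.0625 + 1.2) = (-10.76)/1.2625 = -4304/505 ≈ -8.523.

μ̂_MAP = -8.523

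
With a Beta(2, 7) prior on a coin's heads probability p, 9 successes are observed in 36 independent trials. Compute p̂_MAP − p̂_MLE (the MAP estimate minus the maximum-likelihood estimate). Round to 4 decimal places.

Posterior is Beta(11, 34); MAP = (11−1)/(45−2) = 10/43 ≈ 0.23256.
MLE ignores the prior: p̂_MLE = k/n = 9/36 ≈ 0.25000.
Difference = 10/43 − 9/36 = -3/172 ≈ -0.0174.

MAP − MLE = -0.0174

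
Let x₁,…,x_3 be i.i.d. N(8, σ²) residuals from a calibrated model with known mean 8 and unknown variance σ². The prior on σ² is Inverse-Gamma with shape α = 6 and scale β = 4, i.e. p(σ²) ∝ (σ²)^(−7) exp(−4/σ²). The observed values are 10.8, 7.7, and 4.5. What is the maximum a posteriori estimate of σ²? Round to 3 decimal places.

σ̂²_MAP = 1.658

Sum of squared deviations about the known mean: SS = (10.8−8)² + (7.7−8)² + (4.5−8)² = 20.18.
The Normal likelihood contributes (σ²)^(−n/2) exp(−SS/(2σ²)), so the posterior is Inverse-Gamma(α + n/2, β + SS/2) = Inverse-Gamma(7.5, 14.09).
The mode of Inverse-Gamma(a, b) is b/(a+1) = 14.09/8.5 ≈ 1.658.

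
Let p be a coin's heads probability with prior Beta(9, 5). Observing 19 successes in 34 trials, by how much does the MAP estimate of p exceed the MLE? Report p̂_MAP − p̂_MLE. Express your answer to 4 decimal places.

Posterior is Beta(28, 20); MAP = (28−1)/(48−2) = 27/46 ≈ 0.58696.
MLE ignores the prior: p̂_MLE = k/n = 19/34 ≈ 0.55882.
Difference = 27/46 − 19/34 = 11/391 ≈ 0.0281.

MAP − MLE = 0.0281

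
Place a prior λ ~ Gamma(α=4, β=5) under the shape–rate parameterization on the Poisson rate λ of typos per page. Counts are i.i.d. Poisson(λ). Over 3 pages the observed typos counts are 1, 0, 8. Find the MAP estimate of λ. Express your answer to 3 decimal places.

λ̂_MAP = 1.500

Σxᵢ = 1+0+8 = 9, with n = 3.
Posterior ∝ λ^3e^(−5λ) · λ^9e^(−3λ) = λ^12e^(−8λ), i.e. Gamma(shape=13, rate=8).
The mode of a Gamma(a, b) with a ≥ 1 (shape–rate) is (a−1)/b = 12/8 ≈ 1.500.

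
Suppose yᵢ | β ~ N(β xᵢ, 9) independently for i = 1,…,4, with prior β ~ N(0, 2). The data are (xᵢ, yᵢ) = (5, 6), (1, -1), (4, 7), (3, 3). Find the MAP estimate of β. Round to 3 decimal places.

log p(β | y) = −Σ(yᵢ − βxᵢ)²/(2·9) − β²/(2·2) + const.
Setting the derivative to zero: Σxᵢ(yᵢ − βxᵢ)/9 − β/2 = 0, so β = Σxᵢyᵢ / (Σxᵢ² + σ²/τ²).
Σxᵢyᵢ = 5·6 + 1·(-1) + 4·7 + 3·3 = 66; Σxᵢ² = 51; σ²/τ² = 4.5.
β̂_MAP = 66 / (51 + 4.5) = 66/55.5 ≈ 1.189.

β̂_MAP = 1.189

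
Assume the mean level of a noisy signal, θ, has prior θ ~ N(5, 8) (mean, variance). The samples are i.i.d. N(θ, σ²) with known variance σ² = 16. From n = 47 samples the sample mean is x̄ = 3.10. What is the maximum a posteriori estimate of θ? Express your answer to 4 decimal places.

θ̂_MAP = 3.1776

n = 47, x̄ = 3.10.
For a Normal prior and Normal likelihood with known variance, the posterior is Normal; its mode equals its mean, the precision-weighted average.
Prior precision 1/σ₀² = 1/8 = 0.125; data precision n/σ² = 47/16 = 2.9375.
θ̂ = (0.125·5 + 2.9375·3.1) / (0.125 + 2.9375) = 9.73125/3.0625 = 1557/490 ≈ 3.1776.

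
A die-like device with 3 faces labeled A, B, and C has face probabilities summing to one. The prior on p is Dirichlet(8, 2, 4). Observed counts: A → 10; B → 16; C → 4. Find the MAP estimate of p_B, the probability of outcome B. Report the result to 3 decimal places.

The posterior is Dirichlet(αᵢ + nᵢ) = Dirichlet(18, 18, 8).
For a Dirichlet(a₁,…,a_K) with all aᵢ > 1, the mode has j-th component (aⱼ − 1)/(Σaᵢ − K).
Here Σaᵢ = 44 and K = 3, so p_B = (18 − 1)/(44 − 3) = 17/41 ≈ 0.415.

MAP estimate of p_B = 0.415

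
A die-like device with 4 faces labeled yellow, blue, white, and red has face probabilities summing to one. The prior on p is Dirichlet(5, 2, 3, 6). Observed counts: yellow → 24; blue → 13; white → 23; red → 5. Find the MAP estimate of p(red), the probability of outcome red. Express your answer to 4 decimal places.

MAP estimate of p(red) = 0.1299

The posterior is Dirichlet(αᵢ + nᵢ) = Dirichlet(29, 15, 26, 11).
For a Dirichlet(a₁,…,a_K) with all aᵢ > 1, the mode has j-th component (aⱼ − 1)/(Σaᵢ − K).
Here Σaᵢ = 81 and K = 4, so p(red) = (11 − 1)/(81 − 4) = 10/77 ≈ 0.1299.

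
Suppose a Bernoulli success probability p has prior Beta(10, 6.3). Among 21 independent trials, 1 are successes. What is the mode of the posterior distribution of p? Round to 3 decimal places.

Prior: Beta(10, 6.3).
Data: 1 success in 21 trials. The binomial likelihood contributes p(1−p)^20, so the posterior is Beta(10+1, 6.3+20) = Beta(11, 26.3).
For Beta(a, b) with a, b > 1 the mode is (a−1)/(a+b−2) = 10/35.3 ≈ 0.283.

p̂_MAP = 0.283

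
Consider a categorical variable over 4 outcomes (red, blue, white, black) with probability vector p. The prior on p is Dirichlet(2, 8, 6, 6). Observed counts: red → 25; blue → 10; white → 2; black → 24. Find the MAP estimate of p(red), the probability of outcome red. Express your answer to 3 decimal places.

The posterior is Dirichlet(αᵢ + nᵢ) = Dirichlet(27, 18, 8, 30).
For a Dirichlet(a₁,…,a_K) with all aᵢ > 1, the mode has j-th component (aⱼ − 1)/(Σaᵢ − K).
Here Σaᵢ = 83 and K = 4, so p(red) = (27 − 1)/(83 − 4) = 26/79 ≈ 0.329.

MAP estimate of p(red) = 0.329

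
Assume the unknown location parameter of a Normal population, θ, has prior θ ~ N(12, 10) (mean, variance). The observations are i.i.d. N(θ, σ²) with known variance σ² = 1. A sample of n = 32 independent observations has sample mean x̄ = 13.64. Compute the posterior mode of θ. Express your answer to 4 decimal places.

θ̂_MAP = 13.6349

n = 32, x̄ = 13.64.
For a Normal prior and Normal likelihood with known variance, the posterior is Normal; its mode equals its mean, the precision-weighted average.
Prior precision 1/σ₀² = 1/10 = 0.1; data precision n/σ² = 32/1 = 32.
θ̂ = (0.1·12 + 32·13.64) / (0.1 + 32) = 437.68/32.1 = 21884/1605 ≈ 13.6349.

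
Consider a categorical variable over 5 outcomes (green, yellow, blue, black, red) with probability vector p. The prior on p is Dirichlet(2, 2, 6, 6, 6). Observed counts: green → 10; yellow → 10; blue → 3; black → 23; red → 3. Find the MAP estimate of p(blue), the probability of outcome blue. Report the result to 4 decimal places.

MAP estimate of p(blue) = 0.1212

The posterior is Dirichlet(αᵢ + nᵢ) = Dirichlet(12, 12, 9, 29, 9).
For a Dirichlet(a₁,…,a_K) with all aᵢ > 1, the mode has j-th component (aⱼ − 1)/(Σaᵢ − K).
Here Σaᵢ = 71 and K = 5, so p(blue) = (9 − 1)/(71 − 5) = 8/66 ≈ 0.1212.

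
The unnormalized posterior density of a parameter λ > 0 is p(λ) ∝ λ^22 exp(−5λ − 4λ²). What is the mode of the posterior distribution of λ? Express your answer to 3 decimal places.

ℓ'(λ) = 22/λ − 5 − 8λ. Setting this to zero and multiplying by λ: 8λ² + 5λ − 22 = 0.
λ = (−5 + √(5² + 4·8·22)) / (2·8) = (−5 + √729) / 16 = (−5 + 27)/16 = 11/8.
ℓ''(λ) = −22/λ² − 8 < 0, confirming a maximum.

λ̂_MAP = 1.375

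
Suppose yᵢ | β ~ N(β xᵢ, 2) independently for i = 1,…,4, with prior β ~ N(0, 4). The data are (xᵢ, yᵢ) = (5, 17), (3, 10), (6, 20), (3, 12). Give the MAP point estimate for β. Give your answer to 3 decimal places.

β̂_MAP = 3.409

log p(β | y) = −Σ(yᵢ − βxᵢ)²/(2·2) − β²/(2·4) + const.
Setting the derivative to zero: Σxᵢ(yᵢ − βxᵢ)/2 − β/4 = 0, so β = Σxᵢyᵢ / (Σxᵢ² + σ²/τ²).
Σxᵢyᵢ = 5·17 + 3·10 + 6·20 + 3·12 = 271; Σxᵢ² = 79; σ²/τ² = 0.5.
β̂_MAP = 271 / (79 + 0.5) = 271/79.5 ≈ 3.409.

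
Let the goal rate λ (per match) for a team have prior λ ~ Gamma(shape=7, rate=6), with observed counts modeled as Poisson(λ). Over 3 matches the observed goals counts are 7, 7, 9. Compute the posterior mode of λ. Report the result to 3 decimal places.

λ̂_MAP = 3.222

Σxᵢ = 7+7+9 = 23, with n = 3.
Posterior ∝ λ^6e^(−6λ) · λ^23e^(−3λ) = λ^29e^(−9λ), i.e. Gamma(shape=30, rate=9).
The mode of a Gamma(a, b) with a ≥ 1 (shape–rate) is (a−1)/b = 29/9 ≈ 3.222.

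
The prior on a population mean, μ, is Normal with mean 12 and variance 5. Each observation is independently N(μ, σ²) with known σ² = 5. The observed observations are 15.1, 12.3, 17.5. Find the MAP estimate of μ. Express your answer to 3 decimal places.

μ̂_MAP = 14.225

n = 3; x̄ = (15.1 + 12.3 + 17.5)/3 = 44.9/3 = 449/30 ≈ 14.9667.
For a Normal prior and Normal likelihood with known variance, the posterior is Normal; its mode equals its mean, the precision-weighted average.
Prior precision 1/σ₀² = 1/5 = 0.2; data precision n/σ² = 3/5 = 0.6.
μ̂ = (0.2·12 + 0.6·(449/30)) / (0.2 + 0.6) = 11.38/0.8 = 14.225.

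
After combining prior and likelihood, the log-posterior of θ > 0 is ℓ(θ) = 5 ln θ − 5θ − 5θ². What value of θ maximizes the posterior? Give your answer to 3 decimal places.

ℓ'(θ) = 5/θ − 5 − 10θ. Setting this to zero and multiplying by θ: 10θ² + 5θ − 5 = 0.
θ = (−5 + √(5² + 4·10·5)) / (2·10) = (−5 + √225) / 20 = (−5 + 15)/20 = 1/2.
ℓ''(θ) = −5/θ² − 10 < 0, confirming a maximum.

θ̂_MAP = 0.500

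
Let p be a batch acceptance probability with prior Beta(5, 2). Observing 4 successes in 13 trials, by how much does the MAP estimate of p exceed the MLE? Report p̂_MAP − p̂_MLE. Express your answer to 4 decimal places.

MAP − MLE = 0.1368

Posterior is Beta(9, 11); MAP = (9−1)/(20−2) = 8/18 ≈ 0.44444.
MLE ignores the prior: p̂_MLE = k/n = 4/13 ≈ 0.30769.
Difference = 8/18 − 4/13 = 16/117 ≈ 0.1368.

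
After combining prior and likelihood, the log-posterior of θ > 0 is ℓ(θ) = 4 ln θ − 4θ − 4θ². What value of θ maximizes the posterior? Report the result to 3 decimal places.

θ̂_MAP = 0.500

ℓ'(θ) = 4/θ − 4 − 8θ. Setting this to zero and multiplying by θ: 8θ² + 4θ − 4 = 0.
θ = (−4 + √(4² + 4·8·4)) / (2·8) = (−4 + √144) / 16 = (−4 + 12)/16 = 1/2.
ℓ''(θ) = −4/θ² − 8 < 0, confirming a maximum.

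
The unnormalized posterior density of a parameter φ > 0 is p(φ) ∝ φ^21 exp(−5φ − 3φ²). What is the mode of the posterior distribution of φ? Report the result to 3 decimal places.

ℓ'(φ) = 21/φ − 5 − 6φ. Setting this to zero and multiplying by φ: 6φ² + 5φ − 21 = 0.
φ = (−5 + √(5² + 4·6·21)) / (2·6) = (−5 + √529) / 12 = (−5 + 23)/12 = 3/2.
ℓ''(φ) = −21/φ² − 6 < 0, confirming a maximum.

φ̂_MAP = 1.500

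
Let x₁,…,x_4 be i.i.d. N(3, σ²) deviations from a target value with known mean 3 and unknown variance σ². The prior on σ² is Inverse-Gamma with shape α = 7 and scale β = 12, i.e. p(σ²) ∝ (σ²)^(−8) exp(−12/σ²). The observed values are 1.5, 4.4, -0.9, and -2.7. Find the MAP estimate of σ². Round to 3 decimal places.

Sum of squared deviations about the known mean: SS = (1.5−3)² + (4.4−3)² + (-0.9−3)² + (-2.7−3)² = 51.91.
The Normal likelihood contributes (σ²)^(−n/2) exp(−SS/(2σ²)), so the posterior is Inverse-Gamma(α + n/2, β + SS/2) = Inverse-Gamma(9, 37.955).
The mode of Inverse-Gamma(a, b) is b/(a+1) = 37.955/10 ≈ 3.796.

σ̂²_MAP = 3.796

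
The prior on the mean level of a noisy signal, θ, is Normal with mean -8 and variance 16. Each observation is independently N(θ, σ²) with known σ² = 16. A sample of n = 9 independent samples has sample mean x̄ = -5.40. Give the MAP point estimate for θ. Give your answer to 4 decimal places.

n = 9, x̄ = -5.40.
For a Normal prior and Normal likelihood with known variance, the posterior is Normal; its mode equals its mean, the precision-weighted average.
Prior precision 1/σ₀² = 1/16 = 0.0625; data precision n/σ² = 9/16 = 0.5625.
θ̂ = (0.0625·(-8) + 0.5625·(-5.4)) / (0.0625 + 0.5625) = (-3.5375)/0.625 = -5.6600.

θ̂_MAP = -5.6600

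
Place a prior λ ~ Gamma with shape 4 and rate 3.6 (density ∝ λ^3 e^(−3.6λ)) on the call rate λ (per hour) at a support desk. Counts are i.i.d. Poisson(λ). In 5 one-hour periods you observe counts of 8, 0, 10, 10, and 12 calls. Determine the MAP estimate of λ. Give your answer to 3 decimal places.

Σxᵢ = 8+0+10+10+12 = 40, with n = 5.
Posterior ∝ λ^3e^(−3.6λ) · λ^40e^(−5λ) = λ^43e^(−8.6λ), i.e. Gamma(shape=44, rate=8.6).
The mode of a Gamma(a, b) with a ≥ 1 (shape–rate) is (a−1)/b = 43/8.6 ≈ 5.000.

λ̂_MAP = 5.000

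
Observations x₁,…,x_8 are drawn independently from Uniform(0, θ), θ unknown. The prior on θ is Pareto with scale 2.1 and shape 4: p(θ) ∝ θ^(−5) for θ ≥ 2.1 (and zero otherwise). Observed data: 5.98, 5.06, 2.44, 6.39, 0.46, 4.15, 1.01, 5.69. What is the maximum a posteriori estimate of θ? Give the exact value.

The Uniform(0, θ) likelihood is θ^(−n) for θ ≥ max(xᵢ), zero otherwise. Here max(xᵢ) = 6.39.
Posterior ∝ θ^(−5) · θ^(−8) = θ^(−13) on θ ≥ max(2.1, 6.39) = 6.39.
This density is strictly decreasing in θ, so the posterior mode lies at the lower boundary of the support.

θ̂_MAP = 6.39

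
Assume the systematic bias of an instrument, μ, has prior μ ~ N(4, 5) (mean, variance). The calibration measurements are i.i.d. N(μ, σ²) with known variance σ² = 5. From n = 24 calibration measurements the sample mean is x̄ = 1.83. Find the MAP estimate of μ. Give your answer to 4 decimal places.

n = 24, x̄ = 1.83.
For a Normal prior and Normal likelihood with known variance, the posterior is Normal; its mode equals its mean, the precision-weighted average.
Prior precision 1/σ₀² = 1/5 = 0.2; data precision n/σ² = 24/5 = 4.8.
μ̂ = (0.2·4 + 4.8·1.83) / (0.2 + 4.8) = 9.584/5 = 1.9168.

μ̂_MAP = 1.9168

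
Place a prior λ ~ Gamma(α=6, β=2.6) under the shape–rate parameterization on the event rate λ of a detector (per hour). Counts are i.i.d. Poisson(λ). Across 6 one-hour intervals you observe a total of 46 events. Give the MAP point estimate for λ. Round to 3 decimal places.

Σxᵢ = 46, n = 6.
Posterior ∝ λ^5e^(−2.6λ) · λ^46e^(−6λ) = λ^51e^(−8.6λ), i.e. Gamma(shape=52, rate=8.6).
The mode of a Gamma(a, b) with a ≥ 1 (shape–rate) is (a−1)/b = 51/8.6 ≈ 5.930.

λ̂_MAP = 5.930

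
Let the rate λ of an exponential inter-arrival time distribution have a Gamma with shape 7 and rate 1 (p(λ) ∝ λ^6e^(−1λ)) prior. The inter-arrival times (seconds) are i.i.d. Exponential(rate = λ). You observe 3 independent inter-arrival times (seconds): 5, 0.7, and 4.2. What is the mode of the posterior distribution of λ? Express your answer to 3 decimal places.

The Exponential(rate=λ) likelihood is ∝ λ^n e^(−λΣtᵢ). Here n = 3 and Σtᵢ = 5 + 0.7 + 4.2 = 9.9.
Posterior ∝ λ^6e^(−1λ) · λ^3e^(−9.9λ) = λ^9e^(−10.9λ), i.e. Gamma(10, 10.9).
Mode = (a−1)/b = 9/10.9 ≈ 0.826.

λ̂_MAP = 0.826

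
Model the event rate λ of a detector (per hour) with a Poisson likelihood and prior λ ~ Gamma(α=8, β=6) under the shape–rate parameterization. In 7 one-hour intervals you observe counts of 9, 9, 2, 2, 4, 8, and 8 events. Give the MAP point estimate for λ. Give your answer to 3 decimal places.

λ̂_MAP = 3.769

Σxᵢ = 9+9+2+2+4+8+8 = 42, with n = 7.
Posterior ∝ λ^7e^(−6λ) · λ^42e^(−7λ) = λ^49e^(−13λ), i.e. Gamma(shape=50, rate=13).
The mode of a Gamma(a, b) with a ≥ 1 (shape–rate) is (a−1)/b = 49/13 ≈ 3.769.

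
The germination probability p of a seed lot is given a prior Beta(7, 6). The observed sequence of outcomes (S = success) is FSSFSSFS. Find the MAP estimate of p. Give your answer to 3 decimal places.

p̂_MAP = 0.579

Prior: Beta(7, 6).
Data: 5 successes in 8 trials (from the sequence). The binomial likelihood contributes p^5(1−p)^3, so the posterior is Beta(7+5, 6+3) = Beta(12, 9).
For Beta(a, b) with a, b > 1 the mode is (a−1)/(a+b−2) = 11/19 ≈ 0.579.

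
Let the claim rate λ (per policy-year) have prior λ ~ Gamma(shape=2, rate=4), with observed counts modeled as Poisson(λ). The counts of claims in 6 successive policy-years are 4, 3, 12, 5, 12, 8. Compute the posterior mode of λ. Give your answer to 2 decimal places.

Σxᵢ = 4+3+12+5+12+8 = 44, with n = 6.
Posterior ∝ λe^(−4λ) · λ^44e^(−6λ) = λ^45e^(−10λ), i.e. Gamma(shape=46, rate=10).
The mode of a Gamma(a, b) with a ≥ 1 (shape–rate) is (a−1)/b = 45/10 ≈ 4.50.

λ̂_MAP = 4.50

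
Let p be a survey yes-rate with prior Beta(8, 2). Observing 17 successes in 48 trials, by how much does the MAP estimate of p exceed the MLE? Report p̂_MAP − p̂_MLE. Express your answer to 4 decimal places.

Posterior is Beta(25, 33); MAP = (25−1)/(58−2) = 24/56 ≈ 0.42857.
MLE ignores the prior: p̂_MLE = k/n = 17/48 ≈ 0.35417.
Difference = 24/56 − 17/48 = 25/336 ≈ 0.0744.

MAP − MLE = 0.0744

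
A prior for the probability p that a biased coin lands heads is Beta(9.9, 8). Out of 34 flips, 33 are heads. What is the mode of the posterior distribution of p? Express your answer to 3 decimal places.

Prior: Beta(9.9, 8).
Data: 33 successes in 34 trials. The binomial likelihood contributes p^33(1−p)^1, so the posterior is Beta(9.9+33, 8+1) = Beta(42.9, 9).
For Beta(a, b) with a, b > 1 the mode is (a−1)/(a+b−2) = 41.9/49.9 ≈ 0.840.

p̂_MAP = 0.840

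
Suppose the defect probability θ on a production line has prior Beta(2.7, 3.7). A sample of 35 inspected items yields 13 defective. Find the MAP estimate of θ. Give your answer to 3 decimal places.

Prior: Beta(2.7, 3.7).
Data: 13 successes in 35 trials. The binomial likelihood contributes θ^13(1−θ)^22, so the posterior is Beta(2.7+13, 3.7+22) = Beta(15.7, 25.7).
For Beta(a, b) with a, b > 1 the mode is (a−1)/(a+b−2) = 14.7/39.4 ≈ 0.373.

θ̂_MAP = 0.373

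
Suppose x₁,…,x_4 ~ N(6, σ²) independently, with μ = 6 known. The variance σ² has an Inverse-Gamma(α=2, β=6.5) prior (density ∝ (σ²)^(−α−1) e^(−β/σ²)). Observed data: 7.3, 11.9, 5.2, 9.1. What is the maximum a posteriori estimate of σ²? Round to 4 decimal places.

Sum of squared deviations about the known mean: SS = (7.3−6)² + (11.9−6)² + (5.2−6)² + (9.1−6)² = 46.75.
The Normal likelihood contributes (σ²)^(−n/2) exp(−SS/(2σ²)), so the posterior is Inverse-Gamma(α + n/2, β + SS/2) = Inverse-Gamma(4, 29.875).
The mode of Inverse-Gamma(a, b) is b/(a+1) = 29.875/5 ≈ 5.9750.

σ̂²_MAP = 5.9750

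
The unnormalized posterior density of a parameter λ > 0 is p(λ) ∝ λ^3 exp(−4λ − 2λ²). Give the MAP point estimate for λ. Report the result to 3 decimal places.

λ̂_MAP = 0.500

ℓ'(λ) = 3/λ − 4 − 4λ. Setting this to zero and multiplying by λ: 4λ² + 4λ − 3 = 0.
λ = (−4 + √(4² + 4·4·3)) / (2·4) = (−4 + √64) / 8 = (−4 + 8)/8 = 1/2.
ℓ''(λ) = −3/λ² − 4 < 0, confirming a maximum.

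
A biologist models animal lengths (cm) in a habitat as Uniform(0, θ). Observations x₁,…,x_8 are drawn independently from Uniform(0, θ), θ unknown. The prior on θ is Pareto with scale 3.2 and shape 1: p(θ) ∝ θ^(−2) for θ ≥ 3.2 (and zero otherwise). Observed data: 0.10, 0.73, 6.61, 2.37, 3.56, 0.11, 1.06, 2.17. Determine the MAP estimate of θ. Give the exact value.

θ̂_MAP = 6.61

The Uniform(0, θ) likelihood is θ^(−n) for θ ≥ max(xᵢ), zero otherwise. Here max(xᵢ) = 6.61.
Posterior ∝ θ^(−2) · θ^(−8) = θ^(−10) on θ ≥ max(3.2, 6.61) = 6.61.
This density is strictly decreasing in θ, so the posterior mode lies at the lower boundary of the support.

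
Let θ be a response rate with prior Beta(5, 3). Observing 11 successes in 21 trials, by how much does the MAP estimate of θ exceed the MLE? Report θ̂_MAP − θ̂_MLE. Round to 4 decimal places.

MAP − MLE = 0.0317

Posterior is Beta(16, 13); MAP = (16−1)/(29−2) = 15/27 ≈ 0.55556.
MLE ignores the prior: θ̂_MLE = k/n = 11/21 ≈ 0.52381.
Difference = 15/27 − 11/21 = 2/63 ≈ 0.0317.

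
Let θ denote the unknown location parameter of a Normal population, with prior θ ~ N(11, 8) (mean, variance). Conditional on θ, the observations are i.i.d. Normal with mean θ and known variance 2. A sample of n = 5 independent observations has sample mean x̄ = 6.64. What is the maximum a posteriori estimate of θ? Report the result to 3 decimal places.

n = 5, x̄ = 6.64.
For a Normal prior and Normal likelihood with known variance, the posterior is Normal; its mode equals its mean, the precision-weighted average.
Prior precision 1/σ₀² = 1/8 = 0.125; data precision n/σ² = 5/2 = 2.5.
θ̂ = (0.125·11 + 2.5·6.64) / (0.125 + 2.5) = 17.975/2.625 = 719/105 ≈ 6.848.

θ̂_MAP = 6.848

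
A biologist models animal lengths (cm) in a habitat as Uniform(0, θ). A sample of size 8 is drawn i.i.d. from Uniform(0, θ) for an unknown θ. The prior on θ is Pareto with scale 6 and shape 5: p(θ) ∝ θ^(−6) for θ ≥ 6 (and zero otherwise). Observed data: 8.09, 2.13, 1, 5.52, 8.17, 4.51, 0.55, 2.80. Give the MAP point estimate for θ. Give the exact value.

The Uniform(0, θ) likelihood is θ^(−n) for θ ≥ max(xᵢ), zero otherwise. Here max(xᵢ) = 8.17.
Posterior ∝ θ^(−6) · θ^(−8) = θ^(−14) on θ ≥ max(6, 8.17) = 8.17.
This density is strictly decreasing in θ, so the posterior mode lies at the lower boundary of the support.

θ̂_MAP = 8.17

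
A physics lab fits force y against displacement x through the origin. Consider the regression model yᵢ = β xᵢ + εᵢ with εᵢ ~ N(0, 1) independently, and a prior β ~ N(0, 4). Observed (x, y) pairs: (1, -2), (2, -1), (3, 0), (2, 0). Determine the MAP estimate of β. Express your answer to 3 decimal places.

log p(β | y) = −Σ(yᵢ − βxᵢ)²/(2·1) − β²/(2·4) + const.
Setting the derivative to zero: Σxᵢ(yᵢ − βxᵢ)/1 − β/4 = 0, so β = Σxᵢyᵢ / (Σxᵢ² + σ²/τ²).
Σxᵢyᵢ = 1·(-2) + 2·(-1) + 3·0 + 2·0 = -4; Σxᵢ² = 18; σ²/τ² = 0.25.
β̂_MAP = -4 / (18 + 0.25) = (-4)/18.25 ≈ -0.219.

β̂_MAP = -0.219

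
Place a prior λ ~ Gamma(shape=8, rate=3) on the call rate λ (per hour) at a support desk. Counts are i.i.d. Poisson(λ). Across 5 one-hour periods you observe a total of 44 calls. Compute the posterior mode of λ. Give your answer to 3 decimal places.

λ̂_MAP = 6.375

Σxᵢ = 44, n = 5.
Posterior ∝ λ^7e^(−3λ) · λ^44e^(−5λ) = λ^51e^(−8λ), i.e. Gamma(shape=52, rate=8).
The mode of a Gamma(a, b) with a ≥ 1 (shape–rate) is (a−1)/b = 51/8 ≈ 6.375.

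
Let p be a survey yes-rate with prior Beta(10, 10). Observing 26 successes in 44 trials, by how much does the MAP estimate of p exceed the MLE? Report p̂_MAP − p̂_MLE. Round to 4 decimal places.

MAP − MLE = -0.0264

Posterior is Beta(36, 28); MAP = (36−1)/(64−2) = 35/62 ≈ 0.56452.
MLE ignores the prior: p̂_MLE = k/n = 26/44 ≈ 0.59091.
Difference = 35/62 − 26/44 = -9/341 ≈ -0.0264.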